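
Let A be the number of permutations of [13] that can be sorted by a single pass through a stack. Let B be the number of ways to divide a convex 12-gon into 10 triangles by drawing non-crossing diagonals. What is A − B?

Stack-sortable permutations are exactly the 231-avoiding ones, counted by C_n; here n = 13. So A = C_13 = 742900.
A convex 12-gon is triangulated into 10 triangles, and the number of such triangulations is the Catalan number C_{12−2} = C_10. So B = C_10 = 16796.
A − B = 742900 − 16796 = 726104.

726104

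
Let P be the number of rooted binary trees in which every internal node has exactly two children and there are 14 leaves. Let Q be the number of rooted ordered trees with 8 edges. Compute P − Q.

Full binary trees with 14 leaves have 14−1 = 13 internal nodes, so there are C_13 of them. So P = C_13 = 742900.
A rooted plane tree with 8 edges has 9 nodes, and the count is C_8. So Q = C_8 = 1430.
P − Q = 742900 − 1430 = 741470.

741470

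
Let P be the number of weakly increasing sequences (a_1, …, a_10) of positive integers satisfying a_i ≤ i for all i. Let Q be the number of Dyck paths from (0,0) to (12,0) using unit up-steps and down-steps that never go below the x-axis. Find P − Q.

16664

Such sub-staircase sequences of length n are counted by C_n; here n = 10. So P = C_10 = 16796.
A Dyck path with 6 up-steps and 6 down-steps has semilength 6, so there are C_6 of them. So Q = C_6 = 132.
P − Q = 16796 − 132 = 16664.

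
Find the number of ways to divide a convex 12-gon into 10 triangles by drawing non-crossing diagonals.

A convex 12-gon is triangulated into 10 triangles, and the number of such triangulations is the Catalan number C_{12−2} = C_10.
C_10 = C(20,10)/11 = 184756/11 = 16796.

16796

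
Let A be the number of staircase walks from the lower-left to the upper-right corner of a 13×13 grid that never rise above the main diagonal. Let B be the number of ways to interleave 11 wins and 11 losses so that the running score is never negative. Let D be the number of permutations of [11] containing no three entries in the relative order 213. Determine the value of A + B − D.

Monotone paths in an n×n grid that stay weakly below the diagonal are counted by C_n; here n = 13. So A = C_13 = 742900.
Reading a vote for the leader as '(' and for the other as ')' turns such a sequence into a balanced string of 11 pairs, so the count is C_11. So B = C_11 = 58786.
Permutations of [n] avoiding any single length-3 pattern are counted by C_n; here n = 11. So D = C_11 = 58786.
A + B − D = 742900 + 58786 − 58786 = 742900.

742900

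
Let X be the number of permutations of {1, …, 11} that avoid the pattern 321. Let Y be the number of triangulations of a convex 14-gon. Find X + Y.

266798

Permutations of [n] avoiding any single length-3 pattern are counted by C_n; here n = 11. So X = C_11 = 58786.
The number of triangulations of a 14-gon is the Catalan number C_12 (index = sides − 2). So Y = C_12 = 208012.
X + Y = 58786 + 208012 = 266798.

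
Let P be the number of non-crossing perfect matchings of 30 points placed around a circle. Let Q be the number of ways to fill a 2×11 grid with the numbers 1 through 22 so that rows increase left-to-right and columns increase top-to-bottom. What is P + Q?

Non-crossing perfect matchings of 2n points on a circle are counted by C_n; with 30 points, n = 15. So P = C_15 = 9694845.
Standard Young tableaux of shape 2×n are counted by C_n; here n = 11. So Q = C_11 = 58786.
P + Q = 9694845 + 58786 = 9753631.

9753631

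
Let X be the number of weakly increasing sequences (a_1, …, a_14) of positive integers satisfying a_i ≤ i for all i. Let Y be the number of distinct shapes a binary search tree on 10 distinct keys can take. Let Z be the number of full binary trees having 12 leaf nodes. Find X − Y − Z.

Weakly increasing sequences with a_i ≤ i biject with Dyck paths of semilength 14, so there are C_14. So X = C_14 = 2674440.
Binary trees (left/right distinguished) on n nodes are counted by C_n; here n = 10. So Y = C_10 = 16796.
A full binary tree with L leaves has L−1 internal nodes and is counted by C_{L−1}; L = 12 gives C_11. So Z = C_11 = 58786.
X − Y − Z = 2674440 − 16796 − 58786 = 2598858.

2598858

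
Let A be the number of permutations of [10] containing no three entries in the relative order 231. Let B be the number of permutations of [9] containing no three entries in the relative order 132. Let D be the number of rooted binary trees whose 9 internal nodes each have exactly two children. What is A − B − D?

7072

Permutations of [n] avoiding any single length-3 pattern are counted by C_n; here n = 10. So A = C_10 = 16796.
For any fixed pattern of length 3, the pattern-avoiding permutations of [9] number C_9. So B = C_9 = 4862.
The number of full binary trees on 9 internal nodes is the Catalan number C_9. So D = C_9 = 4862.
A − B − D = 16796 − 4862 − 4862 = 7072.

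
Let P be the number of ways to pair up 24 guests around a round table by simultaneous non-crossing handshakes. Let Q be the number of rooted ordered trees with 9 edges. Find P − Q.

203150

Non-crossing handshake pairings of 2n people are counted by C_n; 24 people gives n = 12. So P = C_12 = 208012.
Rooted ordered trees with n edges are counted by C_n; here n = 9. So Q = C_9 = 4862.
P − Q = 208012 − 4862 = 203150.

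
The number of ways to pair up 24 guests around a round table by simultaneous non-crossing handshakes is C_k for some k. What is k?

12

Non-crossing handshake pairings of 2n people are counted by C_n; 24 people gives n = 12.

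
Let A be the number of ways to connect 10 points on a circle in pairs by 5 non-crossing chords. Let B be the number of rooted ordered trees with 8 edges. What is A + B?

1472

Non-crossing perfect matchings of 2n points on a circle are counted by C_n; with 10 points, n = 5. So A = C_5 = 42.
Rooted ordered trees with n edges are counted by C_n; here n = 8. So B = C_8 = 1430.
A + B = 42 + 1430 = 1472.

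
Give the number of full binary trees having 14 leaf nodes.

742900

Full binary trees with 14 leaves have 14−1 = 13 internal nodes, so there are C_13 of them.
C_13 = 742900.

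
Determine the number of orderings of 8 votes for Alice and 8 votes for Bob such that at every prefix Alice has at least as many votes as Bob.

Ballot sequences with n votes each where one side never trails are Dyck words, counted by C_n; here n = 8.
C_8 = C(16,8)/9 = 12870/9 = 1430.

1430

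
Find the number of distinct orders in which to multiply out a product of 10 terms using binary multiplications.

4862

Parenthesizations of m factors correspond to full binary trees with m leaves, counted by C_{m−1}; m = 10 gives C_9.
C_9 = C(18,9)/10 = 48620/10 = 4862.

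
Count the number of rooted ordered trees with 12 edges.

208012

Rooted ordered trees with n edges are counted by C_n; here n = 12.
C_12 = 208012.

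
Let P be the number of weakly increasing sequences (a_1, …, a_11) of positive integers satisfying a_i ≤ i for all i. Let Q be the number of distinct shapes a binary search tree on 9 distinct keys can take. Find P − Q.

53924

Weakly increasing sequences with a_i ≤ i biject with Dyck paths of semilength 11, so there are C_11. So P = C_11 = 58786.
Rooted binary trees with 9 nodes (each child slot possibly empty) number C_9. So Q = C_9 = 4862.
P − Q = 58786 − 4862 = 53924.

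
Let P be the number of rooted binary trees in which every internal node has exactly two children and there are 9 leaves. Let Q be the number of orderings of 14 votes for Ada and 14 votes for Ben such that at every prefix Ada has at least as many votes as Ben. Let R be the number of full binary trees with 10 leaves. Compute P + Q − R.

Full binary trees with 9 leaves have 9−1 = 8 internal nodes, so there are C_8 of them. So P = C_8 = 1430.
Ballot sequences with n votes each where one side never trails are Dyck words, counted by C_n; here n = 14. So Q = C_14 = 2674440.
A full binary tree with L leaves has L−1 internal nodes and is counted by C_{L−1}; L = 10 gives C_9. So R = C_9 = 4862.
P + Q − R = 1430 + 2674440 − 4862 = 2671008.

2671008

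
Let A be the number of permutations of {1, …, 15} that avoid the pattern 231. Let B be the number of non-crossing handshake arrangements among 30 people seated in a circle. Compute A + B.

Permutations of [n] avoiding any single length-3 pattern are counted by C_n; here n = 15. So A = C_15 = 9694845.
With 30 = 2·15 people, non-crossing handshake pairings are non-crossing perfect matchings on a circle, counted by C_15. So B = C_15 = 9694845.
A + B = 9694845 + 9694845 = 19389690.

19389690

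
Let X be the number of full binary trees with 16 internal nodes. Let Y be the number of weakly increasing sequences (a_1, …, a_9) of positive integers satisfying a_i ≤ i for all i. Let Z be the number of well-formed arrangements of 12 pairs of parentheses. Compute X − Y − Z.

35144796

The number of full binary trees on 16 internal nodes is the Catalan number C_16. So X = C_16 = 35357670.
Weakly increasing sequences with a_i ≤ i biject with Dyck paths of semilength 9, so there are C_9. So Y = C_9 = 4862.
A balanced arrangement of 12 bracket pairs is a Dyck word of semilength 12, so the count is C_12. So Z = C_12 = 208012.
X − Y − Z = 35357670 − 4862 − 208012 = 35144796.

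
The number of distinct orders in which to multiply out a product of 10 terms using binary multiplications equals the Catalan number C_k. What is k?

9

Bracketing 10 factors into binary products is counted by C_{10−1} = C_9.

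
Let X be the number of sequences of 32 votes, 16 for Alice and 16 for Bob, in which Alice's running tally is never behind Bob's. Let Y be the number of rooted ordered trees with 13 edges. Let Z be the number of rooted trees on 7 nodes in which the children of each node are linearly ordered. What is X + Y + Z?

Reading a vote for the leader as '(' and for the other as ')' turns such a sequence into a balanced string of 16 pairs, so the count is C_16. So X = C_16 = 35357670.
Rooted ordered trees with n edges are counted by C_n; here n = 13. So Y = C_13 = 742900.
A rooted plane tree on 7 nodes has 6 edges, and such trees are counted by C_6. So Z = C_6 = 132.
X + Y + Z = 35357670 + 742900 + 132 = 36100702.

36100702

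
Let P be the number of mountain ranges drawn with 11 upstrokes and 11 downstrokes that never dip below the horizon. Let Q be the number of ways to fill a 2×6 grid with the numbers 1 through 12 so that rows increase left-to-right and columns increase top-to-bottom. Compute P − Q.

58654

Dyck paths of semilength n (length 2n) are counted by C_n; here n = 11. So P = C_11 = 58786.
Standard Young tableaux of shape 2×n are counted by C_n; here n = 6. So Q = C_6 = 132.
P − Q = 58786 − 132 = 58654.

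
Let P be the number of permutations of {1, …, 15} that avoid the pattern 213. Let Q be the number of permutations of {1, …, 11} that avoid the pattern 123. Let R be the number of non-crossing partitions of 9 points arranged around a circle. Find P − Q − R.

For any fixed pattern of length 3, the pattern-avoiding permutations of [15] number C_15. So P = C_15 = 9694845.
Permutations of [n] avoiding any single length-3 pattern are counted by C_n; here n = 11. So Q = C_11 = 58786.
Non-crossing partitions of an n-element set are counted by C_n; here n = 9. So R = C_9 = 4862.
P − Q − R = 9694845 − 58786 − 4862 = 9631197.

9631197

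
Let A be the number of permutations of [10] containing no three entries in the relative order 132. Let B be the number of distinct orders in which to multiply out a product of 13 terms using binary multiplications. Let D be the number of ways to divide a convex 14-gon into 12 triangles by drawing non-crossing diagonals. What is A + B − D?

For any fixed pattern of length 3, the pattern-avoiding permutations of [10] number C_10. So A = C_10 = 16796.
Ways to associate a product of 13 factors correspond to binary trees on 13 leaves, so the count is C_12. So B = C_12 = 208012.
A convex 14-gon is triangulated into 12 triangles, and the number of such triangulations is the Catalan number C_{14−2} = C_12. So D = C_12 = 208012.
A + B − D = 16796 + 208012 − 208012 = 16796.

16796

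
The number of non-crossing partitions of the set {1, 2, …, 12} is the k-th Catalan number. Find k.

Non-crossing partitions of an n-element set are counted by C_n; here n = 12.

12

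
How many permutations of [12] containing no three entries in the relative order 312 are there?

For any fixed pattern of length 3, the pattern-avoiding permutations of [12] number C_12.
C_12 = 208012.

208012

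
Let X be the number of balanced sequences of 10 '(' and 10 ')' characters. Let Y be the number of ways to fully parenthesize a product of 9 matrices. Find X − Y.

15366

Balanced strings of n pairs of brackets are counted by C_n; here n = 10. So X = C_10 = 16796.
Bracketing 9 factors into binary products is counted by C_{9−1} = C_8. So Y = C_8 = 1430.
X − Y = 16796 − 1430 = 15366.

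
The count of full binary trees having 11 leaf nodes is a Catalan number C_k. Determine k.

10

Full binary trees with 11 leaves have 11−1 = 10 internal nodes, so there are C_10 of them.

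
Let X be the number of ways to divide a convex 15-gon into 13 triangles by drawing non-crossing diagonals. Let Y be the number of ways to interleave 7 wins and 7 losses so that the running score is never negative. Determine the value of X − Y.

The number of triangulations of a 15-gon is the Catalan number C_13 (index = sides − 2). So X = C_13 = 742900.
Reading a vote for the leader as '(' and for the other as ')' turns such a sequence into a balanced string of 7 pairs, so the count is C_7. So Y = C_7 = 429.
X − Y = 742900 − 429 = 742471.

742471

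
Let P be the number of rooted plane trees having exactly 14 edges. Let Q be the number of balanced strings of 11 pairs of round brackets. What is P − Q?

A rooted plane tree with 14 edges has 15 nodes, and the count is C_14. So P = C_14 = 2674440.
With 11 pairs the number of balanced bracket strings is the Catalan number C_11. So Q = C_11 = 58786.
P − Q = 2674440 − 58786 = 2615654.

2615654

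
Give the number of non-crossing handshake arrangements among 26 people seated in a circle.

With 26 = 2·13 people, non-crossing handshake pairings are non-crossing perfect matchings on a circle, counted by C_13.
C_13 = C(26,13)/14 = 10400600/14 = 742900.

742900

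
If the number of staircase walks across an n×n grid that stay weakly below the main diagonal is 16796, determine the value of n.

Such diagonal-avoiding paths in an n×n grid are counted by C_n. Since C_10 = 16796, the index is 10.

10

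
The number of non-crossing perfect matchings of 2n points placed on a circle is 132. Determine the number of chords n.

6

Non-crossing pairings of 2n points on a circle are counted by C_n. Since C_6 = 132, the index is 6.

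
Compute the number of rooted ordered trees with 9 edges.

4862

Rooted ordered trees with n edges are counted by C_n; here n = 9.
C_9 = 4862.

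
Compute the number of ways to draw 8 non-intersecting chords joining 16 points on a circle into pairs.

1430

Pairing 16 circle points by 8 non-crossing chords gives C_8 matchings.
C_8 = 1430.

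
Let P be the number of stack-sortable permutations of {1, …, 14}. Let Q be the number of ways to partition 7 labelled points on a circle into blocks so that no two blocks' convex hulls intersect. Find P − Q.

2674011

Stack-sortable permutations are exactly the 231-avoiding ones, counted by C_n; here n = 14. So P = C_14 = 2674440.
Non-crossing partitions of an n-element set are counted by C_n; here n = 7. So Q = C_7 = 429.
P − Q = 2674440 − 429 = 2674011.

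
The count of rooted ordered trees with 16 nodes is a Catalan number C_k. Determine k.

Rooted ordered (plane) trees on m nodes have m−1 edges and are counted by C_{m−1}; m = 16 gives C_15.

15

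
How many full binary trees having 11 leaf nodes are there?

Full binary trees with 11 leaves have 11−1 = 10 internal nodes, so there are C_10 of them.
C_10 = 16796.

16796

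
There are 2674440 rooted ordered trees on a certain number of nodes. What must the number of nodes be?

Rooted ordered trees on m nodes are counted by C_{m−1}. The Catalan number equal to 2674440 is C_14.
So the index is 14, and the number of nodes is 14 + 1 = 15.

15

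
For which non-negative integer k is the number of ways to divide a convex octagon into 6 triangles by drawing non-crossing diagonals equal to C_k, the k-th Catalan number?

Triangulations of a convex m-gon are counted by C_{m−2}; with m = 8 this is C_6.

6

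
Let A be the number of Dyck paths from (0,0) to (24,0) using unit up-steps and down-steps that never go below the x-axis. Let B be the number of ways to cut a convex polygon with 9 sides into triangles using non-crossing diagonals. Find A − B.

A Dyck path with 12 up-steps and 12 down-steps has semilength 12, so there are C_12 of them. So A = C_12 = 208012.
A convex 9-gon is triangulated into 7 triangles, and the number of such triangulations is the Catalan number C_{9−2} = C_7. So B = C_7 = 429.
A − B = 208012 − 429 = 207583.

207583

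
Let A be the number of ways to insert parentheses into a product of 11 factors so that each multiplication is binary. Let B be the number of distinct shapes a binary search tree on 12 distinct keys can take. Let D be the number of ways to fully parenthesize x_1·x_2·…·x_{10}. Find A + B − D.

219946

Bracketing 11 factors into binary products is counted by C_{11−1} = C_10. So A = C_10 = 16796.
Rooted binary trees with 12 nodes (each child slot possibly empty) number C_12. So B = C_12 = 208012.
Bracketing 10 factors into binary products is counted by C_{10−1} = C_9. So D = C_9 = 4862.
A + B − D = 16796 + 208012 − 4862 = 219946.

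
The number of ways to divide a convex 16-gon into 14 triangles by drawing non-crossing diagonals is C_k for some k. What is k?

14

Triangulations of a convex m-gon are counted by C_{m−2}; with m = 16 this is C_14.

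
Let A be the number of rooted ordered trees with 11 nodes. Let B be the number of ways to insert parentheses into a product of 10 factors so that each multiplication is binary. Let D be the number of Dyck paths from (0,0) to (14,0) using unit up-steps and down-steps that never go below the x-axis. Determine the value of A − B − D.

A rooted plane tree on 11 nodes has 10 edges, and such trees are counted by C_10. So A = C_10 = 16796.
Ways to associate a product of 10 factors correspond to binary trees on 10 leaves, so the count is C_9. So B = C_9 = 4862.
Dyck paths of semilength n (length 2n) are counted by C_n; here n = 7. So D = C_7 = 429.
A − B − D = 16796 − 4862 − 429 = 11505.

11505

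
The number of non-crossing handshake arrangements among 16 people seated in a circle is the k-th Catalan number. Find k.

Non-crossing handshake pairings of 2n people are counted by C_n; 16 people gives n = 8.

8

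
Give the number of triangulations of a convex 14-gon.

208012

The number of triangulations of a 14-gon is the Catalan number C_12 (index = sides − 2).
C_12 = C_11 · 2(2·11+1)/(11+2) = 58786 · 46/13 = 208012.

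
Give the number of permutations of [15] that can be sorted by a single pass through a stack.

9694845

Stack-sortable permutations are exactly the 231-avoiding ones, counted by C_n; here n = 15.
C_15 = C(30,15)/16 = 155117520/16 = 9694845.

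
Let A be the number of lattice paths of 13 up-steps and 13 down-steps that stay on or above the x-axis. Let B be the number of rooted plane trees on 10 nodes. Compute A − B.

738038

A Dyck path with 13 up-steps and 13 down-steps has semilength 13, so there are C_13 of them. So A = C_13 = 742900.
A rooted plane tree on 10 nodes has 9 edges, and such trees are counted by C_9. So B = C_9 = 4862.
A − B = 742900 − 4862 = 738038.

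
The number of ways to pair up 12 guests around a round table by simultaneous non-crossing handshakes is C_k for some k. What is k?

6

Non-crossing handshake pairings of 2n people are counted by C_n; 12 people gives n = 6.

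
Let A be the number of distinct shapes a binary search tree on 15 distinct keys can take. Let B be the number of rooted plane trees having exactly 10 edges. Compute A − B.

9678049

Rooted binary trees with 15 nodes (each child slot possibly empty) number C_15. So A = C_15 = 9694845.
A rooted plane tree with 10 edges has 11 nodes, and the count is C_10. So B = C_10 = 16796.
A − B = 9694845 − 16796 = 9678049.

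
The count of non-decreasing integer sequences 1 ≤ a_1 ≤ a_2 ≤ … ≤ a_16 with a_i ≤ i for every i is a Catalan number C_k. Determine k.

16

Such sub-staircase sequences of length n are counted by C_n; here n = 16.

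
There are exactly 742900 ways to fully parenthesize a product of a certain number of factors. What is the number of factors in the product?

Parenthesizations of m factors are counted by C_{m−1}. Since C_13 = 742900, the index is 13.
So the index is 13, and the number of factors is 13 + 1 = 14.

14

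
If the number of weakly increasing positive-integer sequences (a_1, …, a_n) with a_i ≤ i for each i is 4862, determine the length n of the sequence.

9

Such sub-staircase sequences of length n are counted by C_n. Since C_9 = 4862, the index is 9.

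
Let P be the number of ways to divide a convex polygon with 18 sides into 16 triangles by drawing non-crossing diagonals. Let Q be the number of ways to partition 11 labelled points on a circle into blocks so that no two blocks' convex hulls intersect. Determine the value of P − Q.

35298884

The number of triangulations of an 18-gon is the Catalan number C_16 (index = sides − 2). So P = C_16 = 35357670.
The non-crossing partitions of [11] form a lattice of size C_11. So Q = C_11 = 58786.
P − Q = 35357670 − 58786 = 35298884.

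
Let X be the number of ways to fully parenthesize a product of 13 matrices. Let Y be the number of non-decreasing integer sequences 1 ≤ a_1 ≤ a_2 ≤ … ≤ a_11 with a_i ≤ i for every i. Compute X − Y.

149226

Ways to associate a product of 13 factors correspond to binary trees on 13 leaves, so the count is C_12. So X = C_12 = 208012.
Such sub-staircase sequences of length n are counted by C_n; here n = 11. So Y = C_11 = 58786.
X − Y = 208012 − 58786 = 149226.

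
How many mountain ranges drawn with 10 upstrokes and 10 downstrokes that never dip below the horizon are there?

Paths of 10 up- and 10 down-steps that never dip below the axis are Dyck paths; their count is C_10.
C_10 = 16796.

16796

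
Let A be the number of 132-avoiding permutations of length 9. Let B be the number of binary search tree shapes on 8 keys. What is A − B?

Permutations of [n] avoiding any single length-3 pattern are counted by C_n; here n = 9. So A = C_9 = 4862.
There are C_n binary search tree shapes on n keys; with n = 8 that is C_8. So B = C_8 = 1430.
A − B = 4862 − 1430 = 3432.

3432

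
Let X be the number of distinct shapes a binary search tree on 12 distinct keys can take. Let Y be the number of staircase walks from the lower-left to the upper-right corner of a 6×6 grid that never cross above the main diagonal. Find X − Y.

207880

There are C_n binary search tree shapes on n keys; with n = 12 that is C_12. So X = C_12 = 208012.
Monotone paths in an n×n grid that stay weakly below the diagonal are counted by C_n; here n = 6. So Y = C_6 = 132.
X − Y = 208012 − 132 = 207880.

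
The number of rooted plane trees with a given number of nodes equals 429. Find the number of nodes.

8

Rooted ordered trees on m nodes are counted by C_{m−1}. Since C_7 = 429, the index is 7.
So the index is 7, and the number of nodes is 7 + 1 = 8.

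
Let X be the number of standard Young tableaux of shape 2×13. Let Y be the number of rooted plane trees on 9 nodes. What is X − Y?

741470

By the hook-length formula (or a Dyck-path bijection), SYT of shape 2×13 number C_13. So X = C_13 = 742900.
A rooted plane tree on 9 nodes has 8 edges, and such trees are counted by C_8. So Y = C_8 = 1430.
X − Y = 742900 − 1430 = 741470.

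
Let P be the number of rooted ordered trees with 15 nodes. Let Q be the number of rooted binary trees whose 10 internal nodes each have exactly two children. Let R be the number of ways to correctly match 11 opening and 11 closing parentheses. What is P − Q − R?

2598858

Rooted ordered (plane) trees on m nodes have m−1 edges and are counted by C_{m−1}; m = 15 gives C_14. So P = C_14 = 2674440.
Full binary trees with n internal nodes are counted by C_n; here n = 10. So Q = C_10 = 16796.
A balanced arrangement of 11 bracket pairs is a Dyck word of semilength 11, so the count is C_11. So R = C_11 = 58786.
P − Q − R = 2674440 − 16796 − 58786 = 2598858.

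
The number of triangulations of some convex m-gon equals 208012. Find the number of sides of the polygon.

Triangulations of a convex m-gon are counted by C_{m−2}, and C_12 = 208012.
So m − 2 = 12, giving m = 14 sides.

14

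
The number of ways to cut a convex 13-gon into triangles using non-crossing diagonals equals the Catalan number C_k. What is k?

Triangulations of a convex m-gon are counted by C_{m−2}; with m = 13 this is C_11.

11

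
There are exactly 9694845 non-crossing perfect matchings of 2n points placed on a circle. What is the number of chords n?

15

Non-crossing pairings of 2n points on a circle are counted by C_n. Since C_15 = 9694845, the index is 15.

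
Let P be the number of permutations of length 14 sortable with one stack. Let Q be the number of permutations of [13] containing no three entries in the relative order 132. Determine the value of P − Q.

By Knuth's characterisation, the stack-sortable permutations of length 14 are the 231-avoiders, numbering C_14. So P = C_14 = 2674440.
Permutations of [n] avoiding any single length-3 pattern are counted by C_n; here n = 13. So Q = C_13 = 742900.
P − Q = 2674440 − 742900 = 1931540.

1931540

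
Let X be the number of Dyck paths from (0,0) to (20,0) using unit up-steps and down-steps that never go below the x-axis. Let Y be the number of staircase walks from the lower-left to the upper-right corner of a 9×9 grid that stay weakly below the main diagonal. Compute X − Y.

Paths of 10 up- and 10 down-steps that never dip below the axis are Dyck paths; their count is C_10. So X = C_10 = 16796.
Sub-diagonal monotone paths from (0,0) to (9,9) biject with Dyck paths of semilength 9, giving C_9. So Y = C_9 = 4862.
X − Y = 16796 − 4862 = 11934.

11934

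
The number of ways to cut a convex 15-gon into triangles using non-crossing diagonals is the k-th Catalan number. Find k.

The number of triangulations of a 15-gon is the Catalan number C_13 (index = sides − 2).

13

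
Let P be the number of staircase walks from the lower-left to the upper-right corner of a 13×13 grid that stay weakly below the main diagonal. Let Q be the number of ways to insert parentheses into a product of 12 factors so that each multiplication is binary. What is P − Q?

Monotone paths in an n×n grid that stay weakly below the diagonal are counted by C_n; here n = 13. So P = C_13 = 742900.
Bracketing 12 factors into binary products is counted by C_{12−1} = C_11. So Q = C_11 = 58786.
P − Q = 742900 − 58786 = 684114.

684114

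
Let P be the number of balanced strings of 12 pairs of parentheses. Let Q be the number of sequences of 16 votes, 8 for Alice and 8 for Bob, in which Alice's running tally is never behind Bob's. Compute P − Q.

206582

A balanced arrangement of 12 bracket pairs is a Dyck word of semilength 12, so the count is C_12. So P = C_12 = 208012.
Ballot sequences with n votes each where one side never trails are Dyck words, counted by C_n; here n = 8. So Q = C_8 = 1430.
P − Q = 208012 − 1430 = 206582.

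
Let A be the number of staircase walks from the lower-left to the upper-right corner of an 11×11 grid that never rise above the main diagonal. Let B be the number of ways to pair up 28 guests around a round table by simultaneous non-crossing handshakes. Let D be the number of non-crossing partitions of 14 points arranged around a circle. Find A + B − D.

Monotone paths in an n×n grid that stay weakly below the diagonal are counted by C_n; here n = 11. So A = C_11 = 58786.
Non-crossing handshake pairings of 2n people are counted by C_n; 28 people gives n = 14. So B = C_14 = 2674440.
The non-crossing partitions of [14] form a lattice of size C_14. So D = C_14 = 2674440.
A + B − D = 58786 + 2674440 − 2674440 = 58786.

58786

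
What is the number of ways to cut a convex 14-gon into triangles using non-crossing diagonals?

The number of triangulations of a 14-gon is the Catalan number C_12 (index = sides − 2).
C_12 = C(24,12)/13 = 2704156/13 = 208012.

208012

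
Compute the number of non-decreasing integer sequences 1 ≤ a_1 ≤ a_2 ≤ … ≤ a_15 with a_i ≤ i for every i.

Such sub-staircase sequences of length n are counted by C_n; here n = 15.
C_15 = C(30,15)/16 = 155117520/16 = 9694845.

9694845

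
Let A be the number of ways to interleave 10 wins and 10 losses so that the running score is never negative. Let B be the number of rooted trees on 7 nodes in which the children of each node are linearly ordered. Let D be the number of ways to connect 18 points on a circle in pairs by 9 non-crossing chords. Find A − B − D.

11802

Ballot sequences with n votes each where one side never trails are Dyck words, counted by C_n; here n = 10. So A = C_10 = 16796.
A rooted plane tree on 7 nodes has 6 edges, and such trees are counted by C_6. So B = C_6 = 132.
Pairing 18 circle points by 9 non-crossing chords gives C_9 matchings. So D = C_9 = 4862.
A − B − D = 16796 − 132 − 4862 = 11802.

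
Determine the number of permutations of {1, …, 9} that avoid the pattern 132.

For any fixed pattern of length 3, the pattern-avoiding permutations of [9] number C_9.
C_9 = 4862.

4862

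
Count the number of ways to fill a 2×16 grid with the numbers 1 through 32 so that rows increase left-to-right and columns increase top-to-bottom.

35357670

By the hook-length formula (or a Dyck-path bijection), SYT of shape 2×16 number C_16.
C_16 = 35357670.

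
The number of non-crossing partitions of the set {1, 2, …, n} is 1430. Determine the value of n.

Non-crossing partitions of [n] are counted by C_n, and C_8 = 1430.

8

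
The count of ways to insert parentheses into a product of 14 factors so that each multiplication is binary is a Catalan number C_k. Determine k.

Parenthesizations of m factors correspond to full binary trees with m leaves, counted by C_{m−1}; m = 14 gives C_13.

13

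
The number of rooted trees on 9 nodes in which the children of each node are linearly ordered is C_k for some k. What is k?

8

A rooted plane tree on 9 nodes has 8 edges, and such trees are counted by C_8.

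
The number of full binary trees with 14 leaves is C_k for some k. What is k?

Full binary trees with 14 leaves have 14−1 = 13 internal nodes, so there are C_13 of them.

13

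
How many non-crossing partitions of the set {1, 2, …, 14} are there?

2674440

Non-crossing partitions of an n-element set are counted by C_n; here n = 14.
C_14 = C(28,14)/15 = 40116600/15 = 2674440.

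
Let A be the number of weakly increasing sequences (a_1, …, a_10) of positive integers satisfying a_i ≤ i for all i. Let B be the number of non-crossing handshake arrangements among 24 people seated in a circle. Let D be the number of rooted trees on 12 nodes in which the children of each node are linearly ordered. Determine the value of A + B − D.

166022

Weakly increasing sequences with a_i ≤ i biject with Dyck paths of semilength 10, so there are C_10. So A = C_10 = 16796.
With 24 = 2·12 people, non-crossing handshake pairings are non-crossing perfect matchings on a circle, counted by C_12. So B = C_12 = 208012.
Rooted ordered (plane) trees on m nodes have m−1 edges and are counted by C_{m−1}; m = 12 gives C_11. So D = C_11 = 58786.
A + B − D = 16796 + 208012 − 58786 = 166022.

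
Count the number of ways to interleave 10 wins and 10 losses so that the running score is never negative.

16796

Reading a vote for the leader as '(' and for the other as ')' turns such a sequence into a balanced string of 10 pairs, so the count is C_10.
C_10 = C_9 · 2(2·9+1)/(9+2) = 4862 · 38/11 = 16796.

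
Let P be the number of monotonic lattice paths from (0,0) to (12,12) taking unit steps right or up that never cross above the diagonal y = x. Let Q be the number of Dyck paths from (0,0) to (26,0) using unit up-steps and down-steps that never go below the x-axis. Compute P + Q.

950912

Monotone paths in an n×n grid that stay weakly below the diagonal are counted by C_n; here n = 12. So P = C_12 = 208012.
Paths of 13 up- and 13 down-steps that never dip below the axis are Dyck paths; their count is C_13. So Q = C_13 = 742900.
P + Q = 208012 + 742900 = 950912.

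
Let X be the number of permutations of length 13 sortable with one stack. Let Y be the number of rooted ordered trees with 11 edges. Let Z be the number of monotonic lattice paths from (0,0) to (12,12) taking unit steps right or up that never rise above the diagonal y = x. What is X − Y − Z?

By Knuth's characterisation, the stack-sortable permutations of length 13 are the 231-avoiders, numbering C_13. So X = C_13 = 742900.
Rooted ordered trees with n edges are counted by C_n; here n = 11. So Y = C_11 = 58786.
Monotone paths in an n×n grid that stay weakly below the diagonal are counted by C_n; here n = 12. So Z = C_12 = 208012.
X − Y − Z = 742900 − 58786 − 208012 = 476102.

476102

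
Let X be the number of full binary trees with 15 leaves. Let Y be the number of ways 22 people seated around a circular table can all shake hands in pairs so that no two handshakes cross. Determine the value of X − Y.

Full binary trees with 15 leaves have 15−1 = 14 internal nodes, so there are C_14 of them. So X = C_14 = 2674440.
With 22 = 2·11 people, non-crossing handshake pairings are non-crossing perfect matchings on a circle, counted by C_11. So Y = C_11 = 58786.
X − Y = 2674440 − 58786 = 2615654.

2615654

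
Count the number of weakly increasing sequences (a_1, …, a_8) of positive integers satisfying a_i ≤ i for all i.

1430

Weakly increasing sequences with a_i ≤ i biject with Dyck paths of semilength 8, so there are C_8.
C_8 = C(16,8)/9 = 12870/9 = 1430.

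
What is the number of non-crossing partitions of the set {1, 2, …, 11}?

58786

Non-crossing partitions of an n-element set are counted by C_n; here n = 11.
C_11 = C(22,11)/12 = 705432/12 = 58786.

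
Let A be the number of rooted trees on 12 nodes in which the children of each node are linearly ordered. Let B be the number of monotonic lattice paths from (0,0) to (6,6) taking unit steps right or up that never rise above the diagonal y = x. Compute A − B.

A rooted plane tree on 12 nodes has 11 edges, and such trees are counted by C_11. So A = C_11 = 58786.
Sub-diagonal monotone paths from (0,0) to (6,6) biject with Dyck paths of semilength 6, giving C_6. So B = C_6 = 132.
A − B = 58786 − 132 = 58654.

58654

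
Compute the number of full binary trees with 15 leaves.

A full binary tree with L leaves has L−1 internal nodes and is counted by C_{L−1}; L = 15 gives C_14.
C_14 = C(28,14)/15 = 40116600/15 = 2674440.

2674440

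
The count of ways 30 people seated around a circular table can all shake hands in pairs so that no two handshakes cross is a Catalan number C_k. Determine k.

15

With 30 = 2·15 people, non-crossing handshake pairings are non-crossing perfect matchings on a circle, counted by C_15.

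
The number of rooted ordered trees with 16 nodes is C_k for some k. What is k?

Rooted ordered (plane) trees on m nodes have m−1 edges and are counted by C_{m−1}; m = 16 gives C_15.

15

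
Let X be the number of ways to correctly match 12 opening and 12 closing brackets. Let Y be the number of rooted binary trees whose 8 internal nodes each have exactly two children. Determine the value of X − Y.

206582

With 12 pairs the number of balanced bracket strings is the Catalan number C_12. So X = C_12 = 208012.
The number of full binary trees on 8 internal nodes is the Catalan number C_8. So Y = C_8 = 1430.
X − Y = 208012 − 1430 = 206582.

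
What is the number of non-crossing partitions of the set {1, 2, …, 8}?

1430

Non-crossing partitions of an n-element set are counted by C_n; here n = 8.
C_8 = C(16,8)/9 = 12870/9 = 1430.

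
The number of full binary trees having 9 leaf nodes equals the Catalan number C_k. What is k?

8

Full binary trees with 9 leaves have 9−1 = 8 internal nodes, so there are C_8 of them.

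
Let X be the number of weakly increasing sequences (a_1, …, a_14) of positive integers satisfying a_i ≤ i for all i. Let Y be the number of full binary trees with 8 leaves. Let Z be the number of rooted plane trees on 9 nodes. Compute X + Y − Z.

Such sub-staircase sequences of length n are counted by C_n; here n = 14. So X = C_14 = 2674440.
A full binary tree with L leaves has L−1 internal nodes and is counted by C_{L−1}; L = 8 gives C_7. So Y = C_7 = 429.
Rooted ordered (plane) trees on m nodes have m−1 edges and are counted by C_{m−1}; m = 9 gives C_8. So Z = C_8 = 1430.
X + Y − Z = 2674440 + 429 − 1430 = 2673439.

2673439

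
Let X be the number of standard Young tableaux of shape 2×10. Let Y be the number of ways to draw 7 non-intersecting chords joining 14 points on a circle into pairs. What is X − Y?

16367

Standard Young tableaux of shape 2×n are counted by C_n; here n = 10. So X = C_10 = 16796.
Non-crossing perfect matchings of 2n points on a circle are counted by C_n; with 14 points, n = 7. So Y = C_7 = 429.
X − Y = 16796 − 429 = 16367.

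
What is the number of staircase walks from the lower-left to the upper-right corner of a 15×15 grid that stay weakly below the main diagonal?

Sub-diagonal monotone paths from (0,0) to (15,15) biject with Dyck paths of semilength 15, giving C_15.
C_15 = C_14 · 2(2·14+1)/(14+2) = 2674440 · 58/16 = 9694845.

9694845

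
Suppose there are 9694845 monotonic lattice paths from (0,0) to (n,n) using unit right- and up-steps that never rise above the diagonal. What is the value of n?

Such diagonal-avoiding paths in an n×n grid are counted by C_n. The Catalan number equal to 9694845 is C_15.

15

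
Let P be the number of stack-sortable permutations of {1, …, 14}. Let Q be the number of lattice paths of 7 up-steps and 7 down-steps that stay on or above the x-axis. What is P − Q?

2674011

By Knuth's characterisation, the stack-sortable permutations of length 14 are the 231-avoiders, numbering C_14. So P = C_14 = 2674440.
Dyck paths of semilength n (length 2n) are counted by C_n; here n = 7. So Q = C_7 = 429.
P − Q = 2674440 − 429 = 2674011.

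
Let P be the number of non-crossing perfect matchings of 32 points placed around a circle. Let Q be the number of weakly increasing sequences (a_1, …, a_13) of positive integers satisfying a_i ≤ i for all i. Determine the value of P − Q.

Non-crossing perfect matchings of 2n points on a circle are counted by C_n; with 32 points, n = 16. So P = C_16 = 35357670.
Such sub-staircase sequences of length n are counted by C_n; here n = 13. So Q = C_13 = 742900.
P − Q = 35357670 − 742900 = 34614770.

34614770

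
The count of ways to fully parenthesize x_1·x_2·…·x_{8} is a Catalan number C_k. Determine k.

Ways to associate a product of 8 factors correspond to binary trees on 8 leaves, so the count is C_7.

7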